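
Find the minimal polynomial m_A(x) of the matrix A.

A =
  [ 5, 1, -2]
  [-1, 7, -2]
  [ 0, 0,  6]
x^2 - 12*x + 36

The characteristic polynomial is χ_A(x) = (x - 6)^3, so the eigenvalues are known. The minimal polynomial is
  m_A(x) = Π_λ (x − λ)^{k_λ}
where k_λ is the size of the *largest* Jordan block for λ (equivalently, the smallest k with (A − λI)^k v = 0 for every generalised eigenvector v of λ).

  λ = 6: largest Jordan block has size 2, contributing (x − 6)^2

So m_A(x) = (x - 6)^2 = x^2 - 12*x + 36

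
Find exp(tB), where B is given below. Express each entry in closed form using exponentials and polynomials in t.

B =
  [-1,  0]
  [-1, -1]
e^{tB} =
  [exp(-t), 0]
  [-t*exp(-t), exp(-t)]

Strategy: write B = P · J · P⁻¹ where J is a Jordan canonical form, so e^{tB} = P · e^{tJ} · P⁻¹, and e^{tJ} can be computed block-by-block.

B has Jordan form
J =
  [-1,  1]
  [ 0, -1]
(up to reordering of blocks).

Per-block formulas:
  For a 2×2 Jordan block J_2(-1): exp(t · J_2(-1)) = e^(-1t)·(I + t·N), where N is the 2×2 nilpotent shift.

After assembling e^{tJ} and conjugating by P, we get:

e^{tB} =
  [exp(-t), 0]
  [-t*exp(-t), exp(-t)]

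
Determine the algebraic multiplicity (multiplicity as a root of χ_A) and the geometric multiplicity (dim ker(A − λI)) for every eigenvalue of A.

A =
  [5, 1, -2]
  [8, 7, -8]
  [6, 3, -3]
λ = 3: alg = 3, geom = 2

Step 1 — factor the characteristic polynomial to read off the algebraic multiplicities:
  χ_A(x) = (x - 3)^3

Step 2 — compute geometric multiplicities via the rank-nullity identity g(λ) = n − rank(A − λI):
  rank(A − (3)·I) = 1, so dim ker(A − (3)·I) = n − 1 = 2

Summary:
  λ = 3: algebraic multiplicity = 3, geometric multiplicity = 2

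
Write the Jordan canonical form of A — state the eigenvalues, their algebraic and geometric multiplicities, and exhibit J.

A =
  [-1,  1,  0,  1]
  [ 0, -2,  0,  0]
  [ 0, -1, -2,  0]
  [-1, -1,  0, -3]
J_2(-2) ⊕ J_2(-2)

The characteristic polynomial is
  det(x·I − A) = x^4 + 8*x^3 + 24*x^2 + 32*x + 16 = (x + 2)^4

Eigenvalues and multiplicities (the geometric multiplicity of λ is n − rank(A − λI), which equals the number of Jordan blocks for λ):
  λ = -2: algebraic multiplicity = 4, geometric multiplicity = 2

Determining the block sizes for each eigenvalue:
  λ = -2: with am = 4 and gm = 2, the partition is not yet determined (e.g. several partitions of 4 into 2 parts exist). Let N = A − (-2)·I. Computing rank(N^1) = 2, rank(N^2) = 0; the number of blocks of size ≥ j is rank(N^{j−1}) − rank(N^j), giving [2, 2]. So we have 2 block(s) of size 2 → block sizes [2, 2]

Assembling the blocks gives a Jordan form
J =
  [-2,  1,  0,  0]
  [ 0, -2,  0,  0]
  [ 0,  0, -2,  1]
  [ 0,  0,  0, -2]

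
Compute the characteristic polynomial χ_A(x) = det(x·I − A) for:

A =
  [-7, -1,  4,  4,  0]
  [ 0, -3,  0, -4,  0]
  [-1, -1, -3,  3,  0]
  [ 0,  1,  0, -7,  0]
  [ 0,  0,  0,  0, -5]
x^5 + 25*x^4 + 250*x^3 + 1250*x^2 + 3125*x + 3125

Expanding det(x·I − A) (e.g. by cofactor expansion or by noting that A is similar to its Jordan form J, which has the same characteristic polynomial as A) gives
  χ_A(x) = x^5 + 25*x^4 + 250*x^3 + 1250*x^2 + 3125*x + 3125
which factors as (x + 5)^5. The eigenvalues (with algebraic multiplicities) are λ = -5 with multiplicity 5.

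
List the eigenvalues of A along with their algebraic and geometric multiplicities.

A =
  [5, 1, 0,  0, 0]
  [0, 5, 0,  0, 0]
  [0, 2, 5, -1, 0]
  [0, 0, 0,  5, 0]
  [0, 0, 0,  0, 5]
λ = 5: alg = 5, geom = 3

Step 1 — factor the characteristic polynomial to read off the algebraic multiplicities:
  χ_A(x) = (x - 5)^5

Step 2 — compute geometric multiplicities via the rank-nullity identity g(λ) = n − rank(A − λI):
  rank(A − (5)·I) = 2, so dim ker(A − (5)·I) = n − 2 = 3

Summary:
  λ = 5: algebraic multiplicity = 5, geometric multiplicity = 3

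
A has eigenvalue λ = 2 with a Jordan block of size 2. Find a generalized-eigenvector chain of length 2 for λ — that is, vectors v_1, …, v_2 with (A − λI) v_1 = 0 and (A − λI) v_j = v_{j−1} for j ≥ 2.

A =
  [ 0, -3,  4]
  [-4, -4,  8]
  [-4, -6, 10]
A Jordan chain for λ = 2 of length 2:
v_1 = (-2, -4, -4)ᵀ
v_2 = (1, 0, 0)ᵀ

Let N = A − (2)·I. We want v_2 with N^2 v_2 = 0 but N^1 v_2 ≠ 0; then v_{j-1} := N · v_j for j = 2, …, 2.

Pick v_2 = (1, 0, 0)ᵀ.
Then v_1 = N · v_2 = (-2, -4, -4)ᵀ.

Sanity check: (A − (2)·I) v_1 = (0, 0, 0)ᵀ = 0. ✓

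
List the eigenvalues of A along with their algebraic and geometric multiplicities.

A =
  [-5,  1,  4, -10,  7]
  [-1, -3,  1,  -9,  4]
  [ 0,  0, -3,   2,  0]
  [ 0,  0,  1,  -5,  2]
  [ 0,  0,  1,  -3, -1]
λ = -4: alg = 2, geom = 1; λ = -3: alg = 3, geom = 1

Step 1 — factor the characteristic polynomial to read off the algebraic multiplicities:
  χ_A(x) = (x + 3)^3*(x + 4)^2

Step 2 — compute geometric multiplicities via the rank-nullity identity g(λ) = n − rank(A − λI):
  rank(A − (-4)·I) = 4, so dim ker(A − (-4)·I) = n − 4 = 1
  rank(A − (-3)·I) = 4, so dim ker(A − (-3)·I) = n − 4 = 1

Summary:
  λ = -4: algebraic multiplicity = 2, geometric multiplicity = 1
  λ = -3: algebraic multiplicity = 3, geometric multiplicity = 1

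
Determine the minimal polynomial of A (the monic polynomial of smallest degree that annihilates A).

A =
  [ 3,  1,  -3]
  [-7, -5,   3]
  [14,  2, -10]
x^2 + 8*x + 16

The characteristic polynomial is χ_A(x) = (x + 4)^3, so the eigenvalues are known. The minimal polynomial is
  m_A(x) = Π_λ (x − λ)^{k_λ}
where k_λ is the size of the *largest* Jordan block for λ (equivalently, the smallest k with (A − λI)^k v = 0 for every generalised eigenvector v of λ).

  λ = -4: largest Jordan block has size 2, contributing (x + 4)^2

So m_A(x) = (x + 4)^2 = x^2 + 8*x + 16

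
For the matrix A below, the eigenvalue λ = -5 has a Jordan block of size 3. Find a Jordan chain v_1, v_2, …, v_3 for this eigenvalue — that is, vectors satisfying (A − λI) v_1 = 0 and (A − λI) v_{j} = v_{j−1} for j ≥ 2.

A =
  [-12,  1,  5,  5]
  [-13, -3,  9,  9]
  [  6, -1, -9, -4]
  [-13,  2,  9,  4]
A Jordan chain for λ = -5 of length 3:
v_1 = (1, 2, -1, 2)ᵀ
v_2 = (-7, -13, 6, -13)ᵀ
v_3 = (1, 0, 0, 0)ᵀ

Let N = A − (-5)·I. We want v_3 with N^3 v_3 = 0 but N^2 v_3 ≠ 0; then v_{j-1} := N · v_j for j = 3, …, 2.

Pick v_3 = (1, 0, 0, 0)ᵀ.
Then v_2 = N · v_3 = (-7, -13, 6, -13)ᵀ.
Then v_1 = N · v_2 = (1, 2, -1, 2)ᵀ.

Sanity check: (A − (-5)·I) v_1 = (0, 0, 0, 0)ᵀ = 0. ✓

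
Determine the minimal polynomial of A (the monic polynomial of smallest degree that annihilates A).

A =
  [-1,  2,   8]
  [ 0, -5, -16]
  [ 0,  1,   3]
x^2 + 2*x + 1

The characteristic polynomial is χ_A(x) = (x + 1)^3, so the eigenvalues are known. The minimal polynomial is
  m_A(x) = Π_λ (x − λ)^{k_λ}
where k_λ is the size of the *largest* Jordan block for λ (equivalently, the smallest k with (A − λI)^k v = 0 for every generalised eigenvector v of λ).

  λ = -1: largest Jordan block has size 2, contributing (x + 1)^2

So m_A(x) = (x + 1)^2 = x^2 + 2*x + 1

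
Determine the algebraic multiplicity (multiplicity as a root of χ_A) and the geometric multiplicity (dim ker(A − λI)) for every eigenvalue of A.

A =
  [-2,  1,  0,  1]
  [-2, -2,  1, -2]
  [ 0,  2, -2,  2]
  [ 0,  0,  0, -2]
λ = -2: alg = 4, geom = 2

Step 1 — factor the characteristic polynomial to read off the algebraic multiplicities:
  χ_A(x) = (x + 2)^4

Step 2 — compute geometric multiplicities via the rank-nullity identity g(λ) = n − rank(A − λI):
  rank(A − (-2)·I) = 2, so dim ker(A − (-2)·I) = n − 2 = 2

Summary:
  λ = -2: algebraic multiplicity = 4, geometric multiplicity = 2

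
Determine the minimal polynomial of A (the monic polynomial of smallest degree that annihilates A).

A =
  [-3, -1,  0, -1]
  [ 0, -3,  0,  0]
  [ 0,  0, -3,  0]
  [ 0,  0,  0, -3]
x^2 + 6*x + 9

The characteristic polynomial is χ_A(x) = (x + 3)^4, so the eigenvalues are known. The minimal polynomial is
  m_A(x) = Π_λ (x − λ)^{k_λ}
where k_λ is the size of the *largest* Jordan block for λ (equivalently, the smallest k with (A − λI)^k v = 0 for every generalised eigenvector v of λ).

  λ = -3: largest Jordan block has size 2, contributing (x + 3)^2

So m_A(x) = (x + 3)^2 = x^2 + 6*x + 9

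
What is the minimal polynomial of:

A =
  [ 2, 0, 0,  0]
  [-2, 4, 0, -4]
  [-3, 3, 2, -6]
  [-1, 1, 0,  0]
x^2 - 4*x + 4

The characteristic polynomial is χ_A(x) = (x - 2)^4, so the eigenvalues are known. The minimal polynomial is
  m_A(x) = Π_λ (x − λ)^{k_λ}
where k_λ is the size of the *largest* Jordan block for λ (equivalently, the smallest k with (A − λI)^k v = 0 for every generalised eigenvector v of λ).

  λ = 2: largest Jordan block has size 2, contributing (x − 2)^2

So m_A(x) = (x - 2)^2 = x^2 - 4*x + 4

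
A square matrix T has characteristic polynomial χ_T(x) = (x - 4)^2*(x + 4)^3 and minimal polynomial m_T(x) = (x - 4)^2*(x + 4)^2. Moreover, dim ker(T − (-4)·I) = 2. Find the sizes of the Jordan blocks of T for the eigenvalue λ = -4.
Block sizes for λ = -4: [2, 1]

Step 1 — from the characteristic polynomial, algebraic multiplicity of λ = -4 is 3. From dim ker(T − (-4)·I) = 2, there are exactly 2 Jordan blocks for λ = -4.
Step 2 — from the minimal polynomial, the factor (x + 4)^2 tells us the largest block for λ = -4 has size 2.
Step 3 — with total size 3, 2 blocks, and largest block 2, the block sizes (in nonincreasing order) are [2, 1].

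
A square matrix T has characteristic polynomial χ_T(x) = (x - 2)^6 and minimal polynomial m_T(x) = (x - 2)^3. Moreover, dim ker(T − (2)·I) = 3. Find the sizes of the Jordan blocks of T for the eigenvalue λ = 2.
Block sizes for λ = 2: [3, 2, 1]

Step 1 — from the characteristic polynomial, algebraic multiplicity of λ = 2 is 6. From dim ker(T − (2)·I) = 3, there are exactly 3 Jordan blocks for λ = 2.
Step 2 — from the minimal polynomial, the factor (x − 2)^3 tells us the largest block for λ = 2 has size 3.
Step 3 — with total size 6, 3 blocks, and largest block 3, the block sizes (in nonincreasing order) are [3, 2, 1].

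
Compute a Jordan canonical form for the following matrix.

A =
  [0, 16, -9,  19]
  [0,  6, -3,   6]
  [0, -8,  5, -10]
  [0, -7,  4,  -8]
J_3(0) ⊕ J_1(3)

The characteristic polynomial is
  det(x·I − A) = x^4 - 3*x^3 = x^3*(x - 3)

Eigenvalues and multiplicities (the geometric multiplicity of λ is n − rank(A − λI), which equals the number of Jordan blocks for λ):
  λ = 0: algebraic multiplicity = 3, geometric multiplicity = 1
  λ = 3: algebraic multiplicity = 1, geometric multiplicity = 1

Determining the block sizes for each eigenvalue:
  λ = 0: one block (gm = 1), so the single block has size am = 3 → block sizes [3]
  λ = 3: one block (gm = 1), so the single block has size am = 1 → block sizes [1]

Assembling the blocks gives a Jordan form
J =
  [0, 1, 0, 0]
  [0, 0, 1, 0]
  [0, 0, 0, 0]
  [0, 0, 0, 3]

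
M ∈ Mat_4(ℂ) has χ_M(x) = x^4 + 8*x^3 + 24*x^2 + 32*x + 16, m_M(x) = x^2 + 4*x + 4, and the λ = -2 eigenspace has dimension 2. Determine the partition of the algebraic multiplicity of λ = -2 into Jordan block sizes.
Block sizes for λ = -2: [2, 2]

Step 1 — from the characteristic polynomial, algebraic multiplicity of λ = -2 is 4. From dim ker(M − (-2)·I) = 2, there are exactly 2 Jordan blocks for λ = -2.
Step 2 — from the minimal polynomial, the factor (x + 2)^2 tells us the largest block for λ = -2 has size 2.
Step 3 — with total size 4, 2 blocks, and largest block 2, the block sizes (in nonincreasing order) are [2, 2].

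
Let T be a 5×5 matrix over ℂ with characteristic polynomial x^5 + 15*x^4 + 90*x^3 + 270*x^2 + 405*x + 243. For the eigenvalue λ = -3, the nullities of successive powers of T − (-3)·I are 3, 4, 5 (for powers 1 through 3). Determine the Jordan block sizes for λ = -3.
Block sizes for λ = -3: [3, 1, 1]

From the dimensions of kernels of powers, the number of Jordan blocks of size at least j is d_j − d_{j−1} where d_j = dim ker(N^j) (with d_0 = 0). Computing the differences gives [3, 1, 1].
The number of blocks of size exactly k is (#blocks of size ≥ k) − (#blocks of size ≥ k + 1), so the partition is: 2 block(s) of size 1, 1 block(s) of size 3.
In nonincreasing order the block sizes are [3, 1, 1].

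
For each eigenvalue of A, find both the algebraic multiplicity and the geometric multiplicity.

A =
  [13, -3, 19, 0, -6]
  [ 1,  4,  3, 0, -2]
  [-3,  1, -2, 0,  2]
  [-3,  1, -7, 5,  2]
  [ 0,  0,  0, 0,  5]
λ = 5: alg = 5, geom = 3

Step 1 — factor the characteristic polynomial to read off the algebraic multiplicities:
  χ_A(x) = (x - 5)^5

Step 2 — compute geometric multiplicities via the rank-nullity identity g(λ) = n − rank(A − λI):
  rank(A − (5)·I) = 2, so dim ker(A − (5)·I) = n − 2 = 3

Summary:
  λ = 5: algebraic multiplicity = 5, geometric multiplicity = 3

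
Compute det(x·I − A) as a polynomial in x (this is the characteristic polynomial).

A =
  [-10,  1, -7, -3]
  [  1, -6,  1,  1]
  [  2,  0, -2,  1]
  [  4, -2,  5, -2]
x^4 + 20*x^3 + 150*x^2 + 500*x + 625

Expanding det(x·I − A) (e.g. by cofactor expansion or by noting that A is similar to its Jordan form J, which has the same characteristic polynomial as A) gives
  χ_A(x) = x^4 + 20*x^3 + 150*x^2 + 500*x + 625
which factors as (x + 5)^4. The eigenvalues (with algebraic multiplicities) are λ = -5 with multiplicity 4.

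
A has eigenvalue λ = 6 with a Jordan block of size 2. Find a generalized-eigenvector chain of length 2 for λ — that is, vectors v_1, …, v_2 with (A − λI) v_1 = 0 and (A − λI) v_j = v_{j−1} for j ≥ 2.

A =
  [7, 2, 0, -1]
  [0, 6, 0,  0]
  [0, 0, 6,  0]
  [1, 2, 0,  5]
A Jordan chain for λ = 6 of length 2:
v_1 = (1, 0, 0, 1)ᵀ
v_2 = (1, 0, 0, 0)ᵀ

Let N = A − (6)·I. We want v_2 with N^2 v_2 = 0 but N^1 v_2 ≠ 0; then v_{j-1} := N · v_j for j = 2, …, 2.

Pick v_2 = (1, 0, 0, 0)ᵀ.
Then v_1 = N · v_2 = (1, 0, 0, 1)ᵀ.

Sanity check: (A − (6)·I) v_1 = (0, 0, 0, 0)ᵀ = 0. ✓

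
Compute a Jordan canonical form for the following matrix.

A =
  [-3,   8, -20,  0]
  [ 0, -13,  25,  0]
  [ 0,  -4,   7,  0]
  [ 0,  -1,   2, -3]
J_3(-3) ⊕ J_1(-3)

The characteristic polynomial is
  det(x·I − A) = x^4 + 12*x^3 + 54*x^2 + 108*x + 81 = (x + 3)^4

Eigenvalues and multiplicities (the geometric multiplicity of λ is n − rank(A − λI), which equals the number of Jordan blocks for λ):
  λ = -3: algebraic multiplicity = 4, geometric multiplicity = 2

Determining the block sizes for each eigenvalue:
  λ = -3: with am = 4 and gm = 2, the partition is not yet determined (e.g. several partitions of 4 into 2 parts exist). Let N = A − (-3)·I. Computing rank(N^1) = 2, rank(N^2) = 1, rank(N^3) = 0; the number of blocks of size ≥ j is rank(N^{j−1}) − rank(N^j), giving [2, 1, 1]. So we have 1 block(s) of size 3, 1 block(s) of size 1 → block sizes [3, 1]

Assembling the blocks gives a Jordan form
J =
  [-3,  1,  0,  0]
  [ 0, -3,  1,  0]
  [ 0,  0, -3,  0]
  [ 0,  0,  0, -3]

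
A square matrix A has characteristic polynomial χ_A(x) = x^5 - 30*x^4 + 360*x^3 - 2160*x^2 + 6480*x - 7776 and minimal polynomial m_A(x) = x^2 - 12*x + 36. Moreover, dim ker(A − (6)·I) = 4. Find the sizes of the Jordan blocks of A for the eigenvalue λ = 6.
Block sizes for λ = 6: [2, 1, 1, 1]

Step 1 — from the characteristic polynomial, algebraic multiplicity of λ = 6 is 5. From dim ker(A − (6)·I) = 4, there are exactly 4 Jordan blocks for λ = 6.
Step 2 — from the minimal polynomial, the factor (x − 6)^2 tells us the largest block for λ = 6 has size 2.
Step 3 — with total size 5, 4 blocks, and largest block 2, the block sizes (in nonincreasing order) are [2, 1, 1, 1].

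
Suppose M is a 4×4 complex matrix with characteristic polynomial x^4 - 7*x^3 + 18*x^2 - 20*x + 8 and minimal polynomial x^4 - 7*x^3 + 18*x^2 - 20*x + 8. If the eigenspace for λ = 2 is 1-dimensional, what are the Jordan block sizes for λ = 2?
Block sizes for λ = 2: [3]

Step 1 — from the characteristic polynomial, algebraic multiplicity of λ = 2 is 3. From dim ker(M − (2)·I) = 1, there are exactly 1 Jordan blocks for λ = 2.
Step 2 — from the minimal polynomial, the factor (x − 2)^3 tells us the largest block for λ = 2 has size 3.
Step 3 — with total size 3, 1 blocks, and largest block 3, the block sizes (in nonincreasing order) are [3].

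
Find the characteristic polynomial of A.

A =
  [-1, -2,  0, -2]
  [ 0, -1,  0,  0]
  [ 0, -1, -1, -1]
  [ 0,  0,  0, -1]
x^4 + 4*x^3 + 6*x^2 + 4*x + 1

Expanding det(x·I − A) (e.g. by cofactor expansion or by noting that A is similar to its Jordan form J, which has the same characteristic polynomial as A) gives
  χ_A(x) = x^4 + 4*x^3 + 6*x^2 + 4*x + 1
which factors as (x + 1)^4. The eigenvalues (with algebraic multiplicities) are λ = -1 with multiplicity 4.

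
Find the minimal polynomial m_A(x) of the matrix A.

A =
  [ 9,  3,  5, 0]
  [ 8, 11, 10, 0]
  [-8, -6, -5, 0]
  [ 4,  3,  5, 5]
x^2 - 10*x + 25

The characteristic polynomial is χ_A(x) = (x - 5)^4, so the eigenvalues are known. The minimal polynomial is
  m_A(x) = Π_λ (x − λ)^{k_λ}
where k_λ is the size of the *largest* Jordan block for λ (equivalently, the smallest k with (A − λI)^k v = 0 for every generalised eigenvector v of λ).

  λ = 5: largest Jordan block has size 2, contributing (x − 5)^2

So m_A(x) = (x - 5)^2 = x^2 - 10*x + 25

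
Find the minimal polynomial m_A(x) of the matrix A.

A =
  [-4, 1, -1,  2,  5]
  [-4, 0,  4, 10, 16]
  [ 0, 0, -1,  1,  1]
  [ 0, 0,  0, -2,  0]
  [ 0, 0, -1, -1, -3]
x^2 + 4*x + 4

The characteristic polynomial is χ_A(x) = (x + 2)^5, so the eigenvalues are known. The minimal polynomial is
  m_A(x) = Π_λ (x − λ)^{k_λ}
where k_λ is the size of the *largest* Jordan block for λ (equivalently, the smallest k with (A − λI)^k v = 0 for every generalised eigenvector v of λ).

  λ = -2: largest Jordan block has size 2, contributing (x + 2)^2

So m_A(x) = (x + 2)^2 = x^2 + 4*x + 4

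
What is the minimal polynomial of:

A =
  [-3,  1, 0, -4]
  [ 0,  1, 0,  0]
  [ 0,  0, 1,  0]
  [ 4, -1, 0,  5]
x^2 - 2*x + 1

The characteristic polynomial is χ_A(x) = (x - 1)^4, so the eigenvalues are known. The minimal polynomial is
  m_A(x) = Π_λ (x − λ)^{k_λ}
where k_λ is the size of the *largest* Jordan block for λ (equivalently, the smallest k with (A − λI)^k v = 0 for every generalised eigenvector v of λ).

  λ = 1: largest Jordan block has size 2, contributing (x − 1)^2

So m_A(x) = (x - 1)^2 = x^2 - 2*x + 1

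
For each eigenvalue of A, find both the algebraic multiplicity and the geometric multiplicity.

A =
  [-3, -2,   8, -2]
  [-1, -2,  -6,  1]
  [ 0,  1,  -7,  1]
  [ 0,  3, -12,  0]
λ = -3: alg = 4, geom = 2

Step 1 — factor the characteristic polynomial to read off the algebraic multiplicities:
  χ_A(x) = (x + 3)^4

Step 2 — compute geometric multiplicities via the rank-nullity identity g(λ) = n − rank(A − λI):
  rank(A − (-3)·I) = 2, so dim ker(A − (-3)·I) = n − 2 = 2

Summary:
  λ = -3: algebraic multiplicity = 4, geometric multiplicity = 2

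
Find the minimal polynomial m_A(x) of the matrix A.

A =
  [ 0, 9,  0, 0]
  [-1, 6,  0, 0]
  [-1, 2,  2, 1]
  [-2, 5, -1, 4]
x^2 - 6*x + 9

The characteristic polynomial is χ_A(x) = (x - 3)^4, so the eigenvalues are known. The minimal polynomial is
  m_A(x) = Π_λ (x − λ)^{k_λ}
where k_λ is the size of the *largest* Jordan block for λ (equivalently, the smallest k with (A − λI)^k v = 0 for every generalised eigenvector v of λ).

  λ = 3: largest Jordan block has size 2, contributing (x − 3)^2

So m_A(x) = (x - 3)^2 = x^2 - 6*x + 9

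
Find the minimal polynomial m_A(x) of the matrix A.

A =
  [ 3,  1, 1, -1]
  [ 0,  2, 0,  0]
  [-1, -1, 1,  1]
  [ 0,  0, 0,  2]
x^2 - 4*x + 4

The characteristic polynomial is χ_A(x) = (x - 2)^4, so the eigenvalues are known. The minimal polynomial is
  m_A(x) = Π_λ (x − λ)^{k_λ}
where k_λ is the size of the *largest* Jordan block for λ (equivalently, the smallest k with (A − λI)^k v = 0 for every generalised eigenvector v of λ).

  λ = 2: largest Jordan block has size 2, contributing (x − 2)^2

So m_A(x) = (x - 2)^2 = x^2 - 4*x + 4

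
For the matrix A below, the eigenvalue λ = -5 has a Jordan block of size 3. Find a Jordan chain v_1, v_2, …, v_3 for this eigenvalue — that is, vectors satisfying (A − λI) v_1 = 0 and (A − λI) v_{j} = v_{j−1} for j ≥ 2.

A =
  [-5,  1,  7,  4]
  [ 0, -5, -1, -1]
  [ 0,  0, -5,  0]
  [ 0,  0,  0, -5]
A Jordan chain for λ = -5 of length 3:
v_1 = (-1, 0, 0, 0)ᵀ
v_2 = (7, -1, 0, 0)ᵀ
v_3 = (0, 0, 1, 0)ᵀ

Let N = A − (-5)·I. We want v_3 with N^3 v_3 = 0 but N^2 v_3 ≠ 0; then v_{j-1} := N · v_j for j = 3, …, 2.

Pick v_3 = (0, 0, 1, 0)ᵀ.
Then v_2 = N · v_3 = (7, -1, 0, 0)ᵀ.
Then v_1 = N · v_2 = (-1, 0, 0, 0)ᵀ.

Sanity check: (A − (-5)·I) v_1 = (0, 0, 0, 0)ᵀ = 0. ✓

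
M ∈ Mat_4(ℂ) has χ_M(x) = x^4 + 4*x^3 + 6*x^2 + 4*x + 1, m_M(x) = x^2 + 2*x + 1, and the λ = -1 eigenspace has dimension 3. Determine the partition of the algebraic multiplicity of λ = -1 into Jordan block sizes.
Block sizes for λ = -1: [2, 1, 1]

Step 1 — from the characteristic polynomial, algebraic multiplicity of λ = -1 is 4. From dim ker(M − (-1)·I) = 3, there are exactly 3 Jordan blocks for λ = -1.
Step 2 — from the minimal polynomial, the factor (x + 1)^2 tells us the largest block for λ = -1 has size 2.
Step 3 — with total size 4, 3 blocks, and largest block 2, the block sizes (in nonincreasing order) are [2, 1, 1].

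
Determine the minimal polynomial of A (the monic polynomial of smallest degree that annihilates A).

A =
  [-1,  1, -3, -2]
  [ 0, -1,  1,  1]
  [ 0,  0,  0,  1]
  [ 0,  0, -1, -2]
x^2 + 2*x + 1

The characteristic polynomial is χ_A(x) = (x + 1)^4, so the eigenvalues are known. The minimal polynomial is
  m_A(x) = Π_λ (x − λ)^{k_λ}
where k_λ is the size of the *largest* Jordan block for λ (equivalently, the smallest k with (A − λI)^k v = 0 for every generalised eigenvector v of λ).

  λ = -1: largest Jordan block has size 2, contributing (x + 1)^2

So m_A(x) = (x + 1)^2 = x^2 + 2*x + 1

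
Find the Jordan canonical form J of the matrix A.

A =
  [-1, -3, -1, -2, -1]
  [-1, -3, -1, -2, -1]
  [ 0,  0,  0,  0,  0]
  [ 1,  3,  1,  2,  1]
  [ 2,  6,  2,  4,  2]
J_2(0) ⊕ J_1(0) ⊕ J_1(0) ⊕ J_1(0)

The characteristic polynomial is
  det(x·I − A) = x^5

Eigenvalues and multiplicities (the geometric multiplicity of λ is n − rank(A − λI), which equals the number of Jordan blocks for λ):
  λ = 0: algebraic multiplicity = 5, geometric multiplicity = 4

Determining the block sizes for each eigenvalue:
  λ = 0: 4 blocks summing to 5 forces exactly one block of size 2 and the rest size 1 → block sizes [2, 1, 1, 1]

Assembling the blocks gives a Jordan form
J =
  [0, 1, 0, 0, 0]
  [0, 0, 0, 0, 0]
  [0, 0, 0, 0, 0]
  [0, 0, 0, 0, 0]
  [0, 0, 0, 0, 0]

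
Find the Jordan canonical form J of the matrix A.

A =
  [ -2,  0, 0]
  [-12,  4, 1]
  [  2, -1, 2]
J_1(-2) ⊕ J_2(3)

The characteristic polynomial is
  det(x·I − A) = x^3 - 4*x^2 - 3*x + 18 = (x - 3)^2*(x + 2)

Eigenvalues and multiplicities (the geometric multiplicity of λ is n − rank(A − λI), which equals the number of Jordan blocks for λ):
  λ = -2: algebraic multiplicity = 1, geometric multiplicity = 1
  λ = 3: algebraic multiplicity = 2, geometric multiplicity = 1

Determining the block sizes for each eigenvalue:
  λ = -2: one block (gm = 1), so the single block has size am = 1 → block sizes [1]
  λ = 3: one block (gm = 1), so the single block has size am = 2 → block sizes [2]

Assembling the blocks gives a Jordan form
J =
  [-2, 0, 0]
  [ 0, 3, 1]
  [ 0, 0, 3]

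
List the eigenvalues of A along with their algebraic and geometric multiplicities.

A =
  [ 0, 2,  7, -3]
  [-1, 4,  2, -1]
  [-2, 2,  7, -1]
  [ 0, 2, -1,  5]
λ = 4: alg = 4, geom = 2

Step 1 — factor the characteristic polynomial to read off the algebraic multiplicities:
  χ_A(x) = (x - 4)^4

Step 2 — compute geometric multiplicities via the rank-nullity identity g(λ) = n − rank(A − λI):
  rank(A − (4)·I) = 2, so dim ker(A − (4)·I) = n − 2 = 2

Summary:
  λ = 4: algebraic multiplicity = 4, geometric multiplicity = 2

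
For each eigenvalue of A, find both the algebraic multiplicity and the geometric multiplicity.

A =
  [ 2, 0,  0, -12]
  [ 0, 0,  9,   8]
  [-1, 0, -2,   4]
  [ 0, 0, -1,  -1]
λ = -1: alg = 1, geom = 1; λ = 0: alg = 3, geom = 1

Step 1 — factor the characteristic polynomial to read off the algebraic multiplicities:
  χ_A(x) = x^3*(x + 1)

Step 2 — compute geometric multiplicities via the rank-nullity identity g(λ) = n − rank(A − λI):
  rank(A − (-1)·I) = 3, so dim ker(A − (-1)·I) = n − 3 = 1
  rank(A − (0)·I) = 3, so dim ker(A − (0)·I) = n − 3 = 1

Summary:
  λ = -1: algebraic multiplicity = 1, geometric multiplicity = 1
  λ = 0: algebraic multiplicity = 3, geometric multiplicity = 1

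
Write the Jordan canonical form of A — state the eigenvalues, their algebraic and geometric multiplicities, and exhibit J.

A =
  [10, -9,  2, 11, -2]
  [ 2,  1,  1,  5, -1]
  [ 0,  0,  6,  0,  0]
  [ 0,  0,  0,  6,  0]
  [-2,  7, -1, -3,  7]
J_3(6) ⊕ J_1(6) ⊕ J_1(6)

The characteristic polynomial is
  det(x·I − A) = x^5 - 30*x^4 + 360*x^3 - 2160*x^2 + 6480*x - 7776 = (x - 6)^5

Eigenvalues and multiplicities (the geometric multiplicity of λ is n − rank(A − λI), which equals the number of Jordan blocks for λ):
  λ = 6: algebraic multiplicity = 5, geometric multiplicity = 3

Determining the block sizes for each eigenvalue:
  λ = 6: with am = 5 and gm = 3, the partition is not yet determined (e.g. several partitions of 5 into 3 parts exist). Let N = A − (6)·I. Computing rank(N^1) = 2, rank(N^2) = 1, rank(N^3) = 0; the number of blocks of size ≥ j is rank(N^{j−1}) − rank(N^j), giving [3, 1, 1]. So we have 1 block(s) of size 3, 2 block(s) of size 1 → block sizes [3, 1, 1]

Assembling the blocks gives a Jordan form
J =
  [6, 1, 0, 0, 0]
  [0, 6, 1, 0, 0]
  [0, 0, 6, 0, 0]
  [0, 0, 0, 6, 0]
  [0, 0, 0, 0, 6]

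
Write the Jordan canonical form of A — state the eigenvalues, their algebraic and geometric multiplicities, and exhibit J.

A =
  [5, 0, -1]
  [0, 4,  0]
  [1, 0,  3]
J_2(4) ⊕ J_1(4)

The characteristic polynomial is
  det(x·I − A) = x^3 - 12*x^2 + 48*x - 64 = (x - 4)^3

Eigenvalues and multiplicities (the geometric multiplicity of λ is n − rank(A − λI), which equals the number of Jordan blocks for λ):
  λ = 4: algebraic multiplicity = 3, geometric multiplicity = 2

Determining the block sizes for each eigenvalue:
  λ = 4: 2 blocks summing to 3 forces exactly one block of size 2 and the rest size 1 → block sizes [2, 1]

Assembling the blocks gives a Jordan form
J =
  [4, 1, 0]
  [0, 4, 0]
  [0, 0, 4]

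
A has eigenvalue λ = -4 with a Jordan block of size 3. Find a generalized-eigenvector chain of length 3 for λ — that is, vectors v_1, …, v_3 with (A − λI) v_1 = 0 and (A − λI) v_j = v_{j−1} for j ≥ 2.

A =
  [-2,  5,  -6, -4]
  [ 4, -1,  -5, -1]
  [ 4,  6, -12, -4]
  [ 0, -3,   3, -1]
A Jordan chain for λ = -4 of length 3:
v_1 = (1, 2, 2, 0)ᵀ
v_2 = (5, 3, 6, -3)ᵀ
v_3 = (0, 1, 0, 0)ᵀ

Let N = A − (-4)·I. We want v_3 with N^3 v_3 = 0 but N^2 v_3 ≠ 0; then v_{j-1} := N · v_j for j = 3, …, 2.

Pick v_3 = (0, 1, 0, 0)ᵀ.
Then v_2 = N · v_3 = (5, 3, 6, -3)ᵀ.
Then v_1 = N · v_2 = (1, 2, 2, 0)ᵀ.

Sanity check: (A − (-4)·I) v_1 = (0, 0, 0, 0)ᵀ = 0. ✓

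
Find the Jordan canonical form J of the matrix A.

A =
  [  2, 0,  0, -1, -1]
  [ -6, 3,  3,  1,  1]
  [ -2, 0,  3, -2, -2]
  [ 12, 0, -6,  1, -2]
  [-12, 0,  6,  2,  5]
J_1(2) ⊕ J_2(3) ⊕ J_1(3) ⊕ J_1(3)

The characteristic polynomial is
  det(x·I − A) = x^5 - 14*x^4 + 78*x^3 - 216*x^2 + 297*x - 162 = (x - 3)^4*(x - 2)

Eigenvalues and multiplicities (the geometric multiplicity of λ is n − rank(A − λI), which equals the number of Jordan blocks for λ):
  λ = 2: algebraic multiplicity = 1, geometric multiplicity = 1
  λ = 3: algebraic multiplicity = 4, geometric multiplicity = 3

Determining the block sizes for each eigenvalue:
  λ = 2: one block (gm = 1), so the single block has size am = 1 → block sizes [1]
  λ = 3: 3 blocks summing to 4 forces exactly one block of size 2 and the rest size 1 → block sizes [2, 1, 1]

Assembling the blocks gives a Jordan form
J =
  [2, 0, 0, 0, 0]
  [0, 3, 1, 0, 0]
  [0, 0, 3, 0, 0]
  [0, 0, 0, 3, 0]
  [0, 0, 0, 0, 3]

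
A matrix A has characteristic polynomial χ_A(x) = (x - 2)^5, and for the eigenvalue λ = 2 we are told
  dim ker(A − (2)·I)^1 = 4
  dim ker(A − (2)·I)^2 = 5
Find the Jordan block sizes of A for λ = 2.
Block sizes for λ = 2: [2, 1, 1, 1]

From the dimensions of kernels of powers, the number of Jordan blocks of size at least j is d_j − d_{j−1} where d_j = dim ker(N^j) (with d_0 = 0). Computing the differences gives [4, 1].
The number of blocks of size exactly k is (#blocks of size ≥ k) − (#blocks of size ≥ k + 1), so the partition is: 3 block(s) of size 1, 1 block(s) of size 2.
In nonincreasing order the block sizes are [2, 1, 1, 1].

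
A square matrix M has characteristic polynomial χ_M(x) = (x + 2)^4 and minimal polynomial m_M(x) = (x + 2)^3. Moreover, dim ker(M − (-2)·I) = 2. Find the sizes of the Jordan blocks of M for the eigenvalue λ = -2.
Block sizes for λ = -2: [3, 1]

Step 1 — from the characteristic polynomial, algebraic multiplicity of λ = -2 is 4. From dim ker(M − (-2)·I) = 2, there are exactly 2 Jordan blocks for λ = -2.
Step 2 — from the minimal polynomial, the factor (x + 2)^3 tells us the largest block for λ = -2 has size 3.
Step 3 — with total size 4, 2 blocks, and largest block 3, the block sizes (in nonincreasing order) are [3, 1].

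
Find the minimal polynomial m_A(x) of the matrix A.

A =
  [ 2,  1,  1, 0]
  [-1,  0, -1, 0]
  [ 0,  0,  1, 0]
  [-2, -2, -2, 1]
x^2 - 2*x + 1

The characteristic polynomial is χ_A(x) = (x - 1)^4, so the eigenvalues are known. The minimal polynomial is
  m_A(x) = Π_λ (x − λ)^{k_λ}
where k_λ is the size of the *largest* Jordan block for λ (equivalently, the smallest k with (A − λI)^k v = 0 for every generalised eigenvector v of λ).

  λ = 1: largest Jordan block has size 2, contributing (x − 1)^2

So m_A(x) = (x - 1)^2 = x^2 - 2*x + 1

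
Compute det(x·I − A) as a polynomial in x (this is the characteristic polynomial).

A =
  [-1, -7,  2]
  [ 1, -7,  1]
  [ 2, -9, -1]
x^3 + 9*x^2 + 27*x + 27

Expanding det(x·I − A) (e.g. by cofactor expansion or by noting that A is similar to its Jordan form J, which has the same characteristic polynomial as A) gives
  χ_A(x) = x^3 + 9*x^2 + 27*x + 27
which factors as (x + 3)^3. The eigenvalues (with algebraic multiplicities) are λ = -3 with multiplicity 3.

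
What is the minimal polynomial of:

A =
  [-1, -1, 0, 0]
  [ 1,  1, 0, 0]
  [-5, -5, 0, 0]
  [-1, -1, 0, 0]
x^2

The characteristic polynomial is χ_A(x) = x^4, so the eigenvalues are known. The minimal polynomial is
  m_A(x) = Π_λ (x − λ)^{k_λ}
where k_λ is the size of the *largest* Jordan block for λ (equivalently, the smallest k with (A − λI)^k v = 0 for every generalised eigenvector v of λ).

  λ = 0: largest Jordan block has size 2, contributing (x − 0)^2

So m_A(x) = x^2 = x^2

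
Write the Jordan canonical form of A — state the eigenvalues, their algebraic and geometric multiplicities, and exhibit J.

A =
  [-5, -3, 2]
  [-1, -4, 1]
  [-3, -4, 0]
J_3(-3)

The characteristic polynomial is
  det(x·I − A) = x^3 + 9*x^2 + 27*x + 27 = (x + 3)^3

Eigenvalues and multiplicities (the geometric multiplicity of λ is n − rank(A − λI), which equals the number of Jordan blocks for λ):
  λ = -3: algebraic multiplicity = 3, geometric multiplicity = 1

Determining the block sizes for each eigenvalue:
  λ = -3: one block (gm = 1), so the single block has size am = 3 → block sizes [3]

Assembling the blocks gives a Jordan form
J =
  [-3,  1,  0]
  [ 0, -3,  1]
  [ 0,  0, -3]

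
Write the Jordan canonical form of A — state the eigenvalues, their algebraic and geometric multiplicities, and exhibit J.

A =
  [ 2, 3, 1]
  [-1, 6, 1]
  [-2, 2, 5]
J_1(3) ⊕ J_2(5)

The characteristic polynomial is
  det(x·I − A) = x^3 - 13*x^2 + 55*x - 75 = (x - 5)^2*(x - 3)

Eigenvalues and multiplicities (the geometric multiplicity of λ is n − rank(A − λI), which equals the number of Jordan blocks for λ):
  λ = 3: algebraic multiplicity = 1, geometric multiplicity = 1
  λ = 5: algebraic multiplicity = 2, geometric multiplicity = 1

Determining the block sizes for each eigenvalue:
  λ = 3: one block (gm = 1), so the single block has size am = 1 → block sizes [1]
  λ = 5: one block (gm = 1), so the single block has size am = 2 → block sizes [2]

Assembling the blocks gives a Jordan form
J =
  [3, 0, 0]
  [0, 5, 1]
  [0, 0, 5]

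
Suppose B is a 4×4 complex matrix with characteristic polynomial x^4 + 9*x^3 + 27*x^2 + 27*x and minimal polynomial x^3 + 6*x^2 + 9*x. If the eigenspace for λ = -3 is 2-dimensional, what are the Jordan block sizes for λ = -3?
Block sizes for λ = -3: [2, 1]

Step 1 — from the characteristic polynomial, algebraic multiplicity of λ = -3 is 3. From dim ker(B − (-3)·I) = 2, there are exactly 2 Jordan blocks for λ = -3.
Step 2 — from the minimal polynomial, the factor (x + 3)^2 tells us the largest block for λ = -3 has size 2.
Step 3 — with total size 3, 2 blocks, and largest block 2, the block sizes (in nonincreasing order) are [2, 1].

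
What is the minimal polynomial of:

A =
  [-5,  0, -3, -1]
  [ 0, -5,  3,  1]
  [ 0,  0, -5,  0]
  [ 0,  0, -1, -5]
x^3 + 15*x^2 + 75*x + 125

The characteristic polynomial is χ_A(x) = (x + 5)^4, so the eigenvalues are known. The minimal polynomial is
  m_A(x) = Π_λ (x − λ)^{k_λ}
where k_λ is the size of the *largest* Jordan block for λ (equivalently, the smallest k with (A − λI)^k v = 0 for every generalised eigenvector v of λ).

  λ = -5: largest Jordan block has size 3, contributing (x + 5)^3

So m_A(x) = (x + 5)^3 = x^3 + 15*x^2 + 75*x + 125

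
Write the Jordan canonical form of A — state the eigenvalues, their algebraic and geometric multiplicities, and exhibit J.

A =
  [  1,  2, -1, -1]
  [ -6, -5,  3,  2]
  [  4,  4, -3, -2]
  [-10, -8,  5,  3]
J_3(-1) ⊕ J_1(-1)

The characteristic polynomial is
  det(x·I − A) = x^4 + 4*x^3 + 6*x^2 + 4*x + 1 = (x + 1)^4

Eigenvalues and multiplicities (the geometric multiplicity of λ is n − rank(A − λI), which equals the number of Jordan blocks for λ):
  λ = -1: algebraic multiplicity = 4, geometric multiplicity = 2

Determining the block sizes for each eigenvalue:
  λ = -1: with am = 4 and gm = 2, the partition is not yet determined (e.g. several partitions of 4 into 2 parts exist). Let N = A − (-1)·I. Computing rank(N^1) = 2, rank(N^2) = 1, rank(N^3) = 0; the number of blocks of size ≥ j is rank(N^{j−1}) − rank(N^j), giving [2, 1, 1]. So we have 1 block(s) of size 3, 1 block(s) of size 1 → block sizes [3, 1]

Assembling the blocks gives a Jordan form
J =
  [-1,  1,  0,  0]
  [ 0, -1,  1,  0]
  [ 0,  0, -1,  0]
  [ 0,  0,  0, -1]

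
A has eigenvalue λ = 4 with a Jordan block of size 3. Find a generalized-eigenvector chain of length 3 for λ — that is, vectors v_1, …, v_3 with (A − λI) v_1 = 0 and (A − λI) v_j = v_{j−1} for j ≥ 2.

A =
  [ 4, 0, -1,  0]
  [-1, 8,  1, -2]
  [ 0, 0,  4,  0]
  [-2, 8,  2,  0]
A Jordan chain for λ = 4 of length 3:
v_1 = (0, 1, 0, 2)ᵀ
v_2 = (-1, 1, 0, 2)ᵀ
v_3 = (0, 0, 1, 0)ᵀ

Let N = A − (4)·I. We want v_3 with N^3 v_3 = 0 but N^2 v_3 ≠ 0; then v_{j-1} := N · v_j for j = 3, …, 2.

Pick v_3 = (0, 0, 1, 0)ᵀ.
Then v_2 = N · v_3 = (-1, 1, 0, 2)ᵀ.
Then v_1 = N · v_2 = (0, 1, 0, 2)ᵀ.

Sanity check: (A − (4)·I) v_1 = (0, 0, 0, 0)ᵀ = 0. ✓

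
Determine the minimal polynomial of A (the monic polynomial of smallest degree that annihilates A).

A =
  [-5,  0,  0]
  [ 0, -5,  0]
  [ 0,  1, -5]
x^2 + 10*x + 25

The characteristic polynomial is χ_A(x) = (x + 5)^3, so the eigenvalues are known. The minimal polynomial is
  m_A(x) = Π_λ (x − λ)^{k_λ}
where k_λ is the size of the *largest* Jordan block for λ (equivalently, the smallest k with (A − λI)^k v = 0 for every generalised eigenvector v of λ).

  λ = -5: largest Jordan block has size 2, contributing (x + 5)^2

So m_A(x) = (x + 5)^2 = x^2 + 10*x + 25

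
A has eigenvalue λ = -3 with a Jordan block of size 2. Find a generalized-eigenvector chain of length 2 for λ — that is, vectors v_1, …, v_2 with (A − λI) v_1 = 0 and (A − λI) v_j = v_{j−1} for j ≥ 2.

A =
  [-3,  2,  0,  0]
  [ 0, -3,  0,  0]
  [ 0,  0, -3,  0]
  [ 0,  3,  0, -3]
A Jordan chain for λ = -3 of length 2:
v_1 = (2, 0, 0, 3)ᵀ
v_2 = (0, 1, 0, 0)ᵀ

Let N = A − (-3)·I. We want v_2 with N^2 v_2 = 0 but N^1 v_2 ≠ 0; then v_{j-1} := N · v_j for j = 2, …, 2.

Pick v_2 = (0, 1, 0, 0)ᵀ.
Then v_1 = N · v_2 = (2, 0, 0, 3)ᵀ.

Sanity check: (A − (-3)·I) v_1 = (0, 0, 0, 0)ᵀ = 0. ✓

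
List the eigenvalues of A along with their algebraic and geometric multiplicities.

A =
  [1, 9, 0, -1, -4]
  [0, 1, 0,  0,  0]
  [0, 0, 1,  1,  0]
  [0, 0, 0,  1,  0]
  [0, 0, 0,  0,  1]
λ = 1: alg = 5, geom = 3

Step 1 — factor the characteristic polynomial to read off the algebraic multiplicities:
  χ_A(x) = (x - 1)^5

Step 2 — compute geometric multiplicities via the rank-nullity identity g(λ) = n − rank(A − λI):
  rank(A − (1)·I) = 2, so dim ker(A − (1)·I) = n − 2 = 3

Summary:
  λ = 1: algebraic multiplicity = 5, geometric multiplicity = 3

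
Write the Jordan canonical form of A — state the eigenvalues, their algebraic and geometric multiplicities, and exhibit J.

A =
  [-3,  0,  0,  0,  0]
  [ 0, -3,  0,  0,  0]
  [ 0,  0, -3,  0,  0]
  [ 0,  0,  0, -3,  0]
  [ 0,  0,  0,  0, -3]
J_1(-3) ⊕ J_1(-3) ⊕ J_1(-3) ⊕ J_1(-3) ⊕ J_1(-3)

The characteristic polynomial is
  det(x·I − A) = x^5 + 15*x^4 + 90*x^3 + 270*x^2 + 405*x + 243 = (x + 3)^5

Eigenvalues and multiplicities (the geometric multiplicity of λ is n − rank(A − λI), which equals the number of Jordan blocks for λ):
  λ = -3: algebraic multiplicity = 5, geometric multiplicity = 5

Determining the block sizes for each eigenvalue:
  λ = -3: gm = am = 5, so every block has size 1 → block sizes [1, 1, 1, 1, 1]

Assembling the blocks gives a Jordan form
J =
  [-3,  0,  0,  0,  0]
  [ 0, -3,  0,  0,  0]
  [ 0,  0, -3,  0,  0]
  [ 0,  0,  0, -3,  0]
  [ 0,  0,  0,  0, -3]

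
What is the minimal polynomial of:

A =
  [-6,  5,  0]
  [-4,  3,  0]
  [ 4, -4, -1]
x^2 + 3*x + 2

The characteristic polynomial is χ_A(x) = (x + 1)^2*(x + 2), so the eigenvalues are known. The minimal polynomial is
  m_A(x) = Π_λ (x − λ)^{k_λ}
where k_λ is the size of the *largest* Jordan block for λ (equivalently, the smallest k with (A − λI)^k v = 0 for every generalised eigenvector v of λ).

  λ = -2: largest Jordan block has size 1, contributing (x + 2)
  λ = -1: largest Jordan block has size 1, contributing (x + 1)

So m_A(x) = (x + 1)*(x + 2) = x^2 + 3*x + 2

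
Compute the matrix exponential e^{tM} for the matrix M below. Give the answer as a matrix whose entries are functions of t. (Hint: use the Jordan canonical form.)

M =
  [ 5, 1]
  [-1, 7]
e^{tM} =
  [-t*exp(6*t) + exp(6*t), t*exp(6*t)]
  [-t*exp(6*t), t*exp(6*t) + exp(6*t)]

Strategy: write M = P · J · P⁻¹ where J is a Jordan canonical form, so e^{tM} = P · e^{tJ} · P⁻¹, and e^{tJ} can be computed block-by-block.

M has Jordan form
J =
  [6, 1]
  [0, 6]
(up to reordering of blocks).

Per-block formulas:
  For a 2×2 Jordan block J_2(6): exp(t · J_2(6)) = e^(6t)·(I + t·N), where N is the 2×2 nilpotent shift.

After assembling e^{tJ} and conjugating by P, we get:

e^{tM} =
  [-t*exp(6*t) + exp(6*t), t*exp(6*t)]
  [-t*exp(6*t), t*exp(6*t) + exp(6*t)]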